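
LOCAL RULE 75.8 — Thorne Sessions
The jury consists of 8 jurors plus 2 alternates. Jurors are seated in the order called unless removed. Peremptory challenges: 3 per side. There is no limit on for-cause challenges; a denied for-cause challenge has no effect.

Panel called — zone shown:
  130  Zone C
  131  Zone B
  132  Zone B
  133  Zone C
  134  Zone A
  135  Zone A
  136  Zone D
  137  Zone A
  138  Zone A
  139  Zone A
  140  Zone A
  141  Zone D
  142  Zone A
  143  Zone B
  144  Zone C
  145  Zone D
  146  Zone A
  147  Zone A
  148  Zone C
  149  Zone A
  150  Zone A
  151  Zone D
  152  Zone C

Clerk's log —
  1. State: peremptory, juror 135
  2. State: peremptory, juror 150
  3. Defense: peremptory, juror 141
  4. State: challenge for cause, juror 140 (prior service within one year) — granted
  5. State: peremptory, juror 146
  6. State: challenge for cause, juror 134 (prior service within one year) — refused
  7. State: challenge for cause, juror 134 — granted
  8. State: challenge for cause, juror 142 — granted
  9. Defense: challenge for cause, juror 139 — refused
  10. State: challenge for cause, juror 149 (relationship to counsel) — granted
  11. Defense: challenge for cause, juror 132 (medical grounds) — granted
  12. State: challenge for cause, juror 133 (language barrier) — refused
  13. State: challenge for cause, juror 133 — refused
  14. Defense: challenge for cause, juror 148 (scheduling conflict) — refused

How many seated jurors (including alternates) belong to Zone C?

3

Removed: #132, #134, #135, #140, #141, #142, #146, #149, #150.
Seated (10 incl. alternates): #130, #131, #133, #136, #137, #138, #139, #143, #144, #145.
Of those, in Zone C: #130, #133, #144 → 3.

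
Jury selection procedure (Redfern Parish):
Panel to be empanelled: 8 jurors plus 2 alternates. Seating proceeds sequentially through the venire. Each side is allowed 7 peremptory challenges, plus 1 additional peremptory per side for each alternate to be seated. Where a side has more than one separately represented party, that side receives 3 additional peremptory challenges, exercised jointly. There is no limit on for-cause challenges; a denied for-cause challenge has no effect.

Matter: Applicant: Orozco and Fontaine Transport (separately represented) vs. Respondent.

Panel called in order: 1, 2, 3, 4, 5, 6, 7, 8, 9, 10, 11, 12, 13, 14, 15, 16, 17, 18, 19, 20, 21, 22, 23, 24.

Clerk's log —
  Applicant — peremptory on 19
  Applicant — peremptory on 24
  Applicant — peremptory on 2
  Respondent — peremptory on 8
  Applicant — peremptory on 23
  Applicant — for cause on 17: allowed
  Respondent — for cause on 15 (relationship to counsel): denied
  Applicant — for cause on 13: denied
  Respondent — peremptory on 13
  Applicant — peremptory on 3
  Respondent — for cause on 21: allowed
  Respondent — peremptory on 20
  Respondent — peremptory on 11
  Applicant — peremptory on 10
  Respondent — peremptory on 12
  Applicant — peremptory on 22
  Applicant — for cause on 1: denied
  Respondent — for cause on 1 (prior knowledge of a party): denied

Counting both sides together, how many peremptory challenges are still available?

Applicant allotment: 7 base + 1 × 2 alternates + 3 multi-party = 12. Respondent allotment: 7 base + 1 × 2 alternates = 9.
Applicant peremptories used: #19, #24, #2, #23, #3, #10, #22 — 7 (for-cause on #17, #13, #1 don't count).
Respondent peremptories used: #8, #13, #20, #11, #12 — 5 (for-cause on #15, #21, #1 don't count).
Remaining: (12 − 7) + (9 − 5) = 9.

9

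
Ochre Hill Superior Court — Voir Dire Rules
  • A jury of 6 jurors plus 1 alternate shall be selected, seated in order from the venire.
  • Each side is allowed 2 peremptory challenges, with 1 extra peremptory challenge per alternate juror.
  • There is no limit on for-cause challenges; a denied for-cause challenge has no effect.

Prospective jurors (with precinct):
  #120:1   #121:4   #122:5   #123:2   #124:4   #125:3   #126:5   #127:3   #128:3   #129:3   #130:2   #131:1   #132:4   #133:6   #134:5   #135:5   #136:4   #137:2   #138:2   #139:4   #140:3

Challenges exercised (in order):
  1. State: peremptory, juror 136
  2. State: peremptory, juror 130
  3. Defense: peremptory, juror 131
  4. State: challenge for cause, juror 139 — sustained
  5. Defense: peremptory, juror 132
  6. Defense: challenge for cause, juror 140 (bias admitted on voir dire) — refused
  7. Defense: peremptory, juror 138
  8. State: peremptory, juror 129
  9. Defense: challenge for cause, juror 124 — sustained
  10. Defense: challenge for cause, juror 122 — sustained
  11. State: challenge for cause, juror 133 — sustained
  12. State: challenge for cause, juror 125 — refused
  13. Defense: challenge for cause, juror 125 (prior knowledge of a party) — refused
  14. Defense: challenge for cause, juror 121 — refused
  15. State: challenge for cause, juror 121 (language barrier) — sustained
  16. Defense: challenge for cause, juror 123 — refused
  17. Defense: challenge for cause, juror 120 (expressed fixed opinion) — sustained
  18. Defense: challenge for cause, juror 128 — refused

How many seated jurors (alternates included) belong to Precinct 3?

3

Removed: #120, #121, #122, #124, #129, #130, #131, #132, #133, #136, #138, #139.
Seated (7 incl. alternates): #123, #125, #126, #127, #128, #134, #135.
Of those, in Precinct 3: #125, #127, #128 → 3.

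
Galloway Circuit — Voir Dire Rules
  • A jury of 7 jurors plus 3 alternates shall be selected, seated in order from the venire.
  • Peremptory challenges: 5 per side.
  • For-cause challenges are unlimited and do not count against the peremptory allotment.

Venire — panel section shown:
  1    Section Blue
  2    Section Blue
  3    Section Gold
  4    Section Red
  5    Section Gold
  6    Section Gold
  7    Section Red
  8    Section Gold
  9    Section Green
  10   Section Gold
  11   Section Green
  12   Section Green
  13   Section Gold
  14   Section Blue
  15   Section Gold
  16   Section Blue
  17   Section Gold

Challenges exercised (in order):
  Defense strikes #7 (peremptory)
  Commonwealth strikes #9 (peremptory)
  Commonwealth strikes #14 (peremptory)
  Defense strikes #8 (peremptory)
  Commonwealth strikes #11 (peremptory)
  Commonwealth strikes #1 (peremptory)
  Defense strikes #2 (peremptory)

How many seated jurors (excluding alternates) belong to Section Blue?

0

Removed: #1, #2, #7, #8, #9, #11, #14.
Seated jurors 1–7: #3, #4, #5, #6, #10, #12, #13 (alternates #15, #16, #17 not counted).
None of those are in Section Blue → 0.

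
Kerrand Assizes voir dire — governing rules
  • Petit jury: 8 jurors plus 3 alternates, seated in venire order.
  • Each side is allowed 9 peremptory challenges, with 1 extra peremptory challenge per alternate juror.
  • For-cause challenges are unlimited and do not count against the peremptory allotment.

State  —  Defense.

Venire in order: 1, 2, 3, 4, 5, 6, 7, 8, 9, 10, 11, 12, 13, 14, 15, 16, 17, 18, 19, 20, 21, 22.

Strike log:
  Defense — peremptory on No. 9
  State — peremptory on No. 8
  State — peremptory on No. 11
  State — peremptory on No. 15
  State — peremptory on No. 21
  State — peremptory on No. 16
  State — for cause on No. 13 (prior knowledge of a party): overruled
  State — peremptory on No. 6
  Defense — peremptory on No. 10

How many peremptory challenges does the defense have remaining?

Defense allotment: 9 base + 1 × 3 alternates = 12.
Defense peremptories used: #9, #10 — 2.
Remaining: 12 − 2 = 10.

10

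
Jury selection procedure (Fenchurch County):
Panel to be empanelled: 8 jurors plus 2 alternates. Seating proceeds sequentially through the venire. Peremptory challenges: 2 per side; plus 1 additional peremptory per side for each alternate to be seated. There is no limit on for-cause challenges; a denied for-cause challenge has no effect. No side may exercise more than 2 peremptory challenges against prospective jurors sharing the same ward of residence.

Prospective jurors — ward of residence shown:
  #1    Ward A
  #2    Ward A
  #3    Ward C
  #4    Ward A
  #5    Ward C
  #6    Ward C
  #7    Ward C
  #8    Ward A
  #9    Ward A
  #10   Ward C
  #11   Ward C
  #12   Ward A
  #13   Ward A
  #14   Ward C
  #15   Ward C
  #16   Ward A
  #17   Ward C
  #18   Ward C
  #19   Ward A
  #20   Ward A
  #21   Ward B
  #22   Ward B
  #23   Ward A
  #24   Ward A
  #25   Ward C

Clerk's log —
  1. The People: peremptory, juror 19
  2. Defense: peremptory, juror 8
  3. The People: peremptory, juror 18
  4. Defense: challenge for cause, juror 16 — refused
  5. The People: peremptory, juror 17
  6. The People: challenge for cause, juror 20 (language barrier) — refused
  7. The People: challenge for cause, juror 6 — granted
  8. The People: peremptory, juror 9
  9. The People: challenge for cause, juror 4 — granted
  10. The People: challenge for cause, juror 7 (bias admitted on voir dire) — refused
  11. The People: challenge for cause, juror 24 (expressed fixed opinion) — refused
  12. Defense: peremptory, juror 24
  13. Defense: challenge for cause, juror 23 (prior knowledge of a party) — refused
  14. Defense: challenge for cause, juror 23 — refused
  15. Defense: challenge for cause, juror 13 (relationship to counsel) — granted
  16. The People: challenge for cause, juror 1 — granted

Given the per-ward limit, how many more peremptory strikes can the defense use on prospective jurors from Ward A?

0

Defense peremptories so far: #8, #24 — 2 of 4 used, 2 left overall.
Against Ward A: #8, #24 — 2 used; per-ward cap 2 leaves 0.
Binding limit: min(2, 0) = 0.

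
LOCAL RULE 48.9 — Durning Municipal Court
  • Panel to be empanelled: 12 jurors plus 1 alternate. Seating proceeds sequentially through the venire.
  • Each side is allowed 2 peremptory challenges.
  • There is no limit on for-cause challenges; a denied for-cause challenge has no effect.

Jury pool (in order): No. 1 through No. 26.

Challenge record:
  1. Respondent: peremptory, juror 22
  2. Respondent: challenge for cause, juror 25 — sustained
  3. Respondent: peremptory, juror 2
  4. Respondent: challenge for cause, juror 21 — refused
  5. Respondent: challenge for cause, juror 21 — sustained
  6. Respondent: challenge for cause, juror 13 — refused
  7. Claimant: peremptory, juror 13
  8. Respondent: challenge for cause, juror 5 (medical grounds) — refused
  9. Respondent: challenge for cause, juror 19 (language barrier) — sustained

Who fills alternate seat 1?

Removed: #2, #13, #19, #21, #22, #25. (#5 stays — for-cause denied.)
Filling seats in venire order through position 13: #1, #3, #4, #5, #6, #7, #8, #9, #10, #11, #12, #14, #15.
So alternate 1 is #15.

15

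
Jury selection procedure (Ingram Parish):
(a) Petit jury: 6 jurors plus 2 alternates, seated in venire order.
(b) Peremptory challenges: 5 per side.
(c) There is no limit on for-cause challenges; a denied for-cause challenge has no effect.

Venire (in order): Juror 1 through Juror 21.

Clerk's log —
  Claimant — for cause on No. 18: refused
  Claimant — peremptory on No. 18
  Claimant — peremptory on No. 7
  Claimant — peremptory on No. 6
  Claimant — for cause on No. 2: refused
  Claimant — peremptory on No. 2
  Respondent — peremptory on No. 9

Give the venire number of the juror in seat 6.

Removed: #2, #6, #7, #9, #18.
Filling seats in venire order through position 6: #1, #3, #4, #5, #8, #10.
So seat 6 is #10.

10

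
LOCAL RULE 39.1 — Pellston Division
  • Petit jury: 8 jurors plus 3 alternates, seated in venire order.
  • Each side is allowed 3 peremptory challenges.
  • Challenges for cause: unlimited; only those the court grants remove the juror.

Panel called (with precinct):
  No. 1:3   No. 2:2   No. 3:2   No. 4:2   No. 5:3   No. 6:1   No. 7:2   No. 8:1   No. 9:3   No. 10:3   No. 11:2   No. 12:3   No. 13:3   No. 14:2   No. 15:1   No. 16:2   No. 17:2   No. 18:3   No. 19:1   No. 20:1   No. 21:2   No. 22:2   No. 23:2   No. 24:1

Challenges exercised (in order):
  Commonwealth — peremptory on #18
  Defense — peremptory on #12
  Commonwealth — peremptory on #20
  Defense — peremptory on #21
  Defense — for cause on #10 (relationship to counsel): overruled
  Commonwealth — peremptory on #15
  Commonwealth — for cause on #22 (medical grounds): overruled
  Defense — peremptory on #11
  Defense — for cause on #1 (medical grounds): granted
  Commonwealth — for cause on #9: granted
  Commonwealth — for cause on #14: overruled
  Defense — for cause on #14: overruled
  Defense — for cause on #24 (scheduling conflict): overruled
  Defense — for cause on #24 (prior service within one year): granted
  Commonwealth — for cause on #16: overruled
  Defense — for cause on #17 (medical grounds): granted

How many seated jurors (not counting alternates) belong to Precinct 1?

2

Removed: #1, #9, #11, #12, #15, #17, #18, #20, #21, #24.
Seated jurors 1–8: #2, #3, #4, #5, #6, #7, #8, #10 (alternates #13, #14, #16 not counted).
Of those, in Precinct 1: #6, #8 → 2.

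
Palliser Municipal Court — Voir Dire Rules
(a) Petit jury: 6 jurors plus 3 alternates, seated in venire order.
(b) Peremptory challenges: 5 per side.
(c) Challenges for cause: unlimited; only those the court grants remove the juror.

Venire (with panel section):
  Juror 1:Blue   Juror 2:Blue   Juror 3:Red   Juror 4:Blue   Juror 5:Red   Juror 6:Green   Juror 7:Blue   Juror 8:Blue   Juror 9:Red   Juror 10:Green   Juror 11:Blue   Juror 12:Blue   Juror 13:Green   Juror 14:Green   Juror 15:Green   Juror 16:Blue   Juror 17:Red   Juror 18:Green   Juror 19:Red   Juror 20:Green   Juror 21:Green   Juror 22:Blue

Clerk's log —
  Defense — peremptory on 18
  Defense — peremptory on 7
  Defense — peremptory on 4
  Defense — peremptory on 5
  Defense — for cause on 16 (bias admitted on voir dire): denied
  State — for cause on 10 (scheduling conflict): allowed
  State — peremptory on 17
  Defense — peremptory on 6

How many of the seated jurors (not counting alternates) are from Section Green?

Removed: #4, #5, #6, #7, #10, #17, #18.
Seated jurors 1–6: #1, #2, #3, #8, #9, #11 (alternates #12, #13, #14 not counted).
None of those are in Section Green → 0.

0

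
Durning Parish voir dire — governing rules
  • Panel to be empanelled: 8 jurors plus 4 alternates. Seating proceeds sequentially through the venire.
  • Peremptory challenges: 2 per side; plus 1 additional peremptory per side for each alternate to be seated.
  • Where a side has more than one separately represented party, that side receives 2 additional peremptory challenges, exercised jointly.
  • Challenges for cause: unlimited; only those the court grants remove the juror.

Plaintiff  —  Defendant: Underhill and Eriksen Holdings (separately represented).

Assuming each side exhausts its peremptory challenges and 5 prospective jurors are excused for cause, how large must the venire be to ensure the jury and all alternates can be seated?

31

Seats to fill: 8 + 4 alternates = 12.
Peremptories — Plaintiff: 2 + 1×4 = 6; Defendant: 2 + 1×4 + 2 = 8; total 14.
For-cause removals: 5.
Minimum venire: 12 + 14 + 5 = 31.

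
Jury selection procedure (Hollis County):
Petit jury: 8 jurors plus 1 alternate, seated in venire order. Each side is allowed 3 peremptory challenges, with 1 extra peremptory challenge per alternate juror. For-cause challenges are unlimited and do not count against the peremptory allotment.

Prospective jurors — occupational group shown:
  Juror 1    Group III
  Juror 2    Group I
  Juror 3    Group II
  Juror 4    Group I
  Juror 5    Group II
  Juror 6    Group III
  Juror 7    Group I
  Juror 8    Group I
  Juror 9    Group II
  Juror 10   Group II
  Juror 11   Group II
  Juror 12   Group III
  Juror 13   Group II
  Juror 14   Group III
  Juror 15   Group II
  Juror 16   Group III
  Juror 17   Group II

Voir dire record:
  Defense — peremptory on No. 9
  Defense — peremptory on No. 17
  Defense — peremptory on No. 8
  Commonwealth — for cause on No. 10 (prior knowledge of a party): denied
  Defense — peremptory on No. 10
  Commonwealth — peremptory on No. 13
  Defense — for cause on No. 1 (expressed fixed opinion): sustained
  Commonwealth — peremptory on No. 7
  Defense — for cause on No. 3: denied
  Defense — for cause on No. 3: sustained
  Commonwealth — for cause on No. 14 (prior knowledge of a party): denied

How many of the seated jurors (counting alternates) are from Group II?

Removed: #1, #3, #7, #8, #9, #10, #13, #17.
Seated (9 incl. alternates): #2, #4, #5, #6, #11, #12, #14, #15, #16.
Of those, in Group II: #5, #11, #15 → 3.

3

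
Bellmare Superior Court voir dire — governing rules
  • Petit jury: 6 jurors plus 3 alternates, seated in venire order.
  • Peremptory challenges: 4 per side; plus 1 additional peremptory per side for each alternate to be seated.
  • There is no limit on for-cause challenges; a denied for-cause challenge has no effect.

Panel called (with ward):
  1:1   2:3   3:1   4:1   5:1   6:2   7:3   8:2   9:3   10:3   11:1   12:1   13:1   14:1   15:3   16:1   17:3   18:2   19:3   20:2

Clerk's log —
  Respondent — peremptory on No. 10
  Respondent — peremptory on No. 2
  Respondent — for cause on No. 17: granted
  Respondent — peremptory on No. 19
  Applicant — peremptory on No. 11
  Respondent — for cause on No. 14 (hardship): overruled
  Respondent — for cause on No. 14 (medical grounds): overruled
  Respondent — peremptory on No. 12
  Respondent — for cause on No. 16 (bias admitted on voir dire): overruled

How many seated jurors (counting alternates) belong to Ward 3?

Removed: #2, #10, #11, #12, #17, #19.
Seated (9 incl. alternates): #1, #3, #4, #5, #6, #7, #8, #9, #13.
Of those, in Ward 3: #7, #9 → 2.

2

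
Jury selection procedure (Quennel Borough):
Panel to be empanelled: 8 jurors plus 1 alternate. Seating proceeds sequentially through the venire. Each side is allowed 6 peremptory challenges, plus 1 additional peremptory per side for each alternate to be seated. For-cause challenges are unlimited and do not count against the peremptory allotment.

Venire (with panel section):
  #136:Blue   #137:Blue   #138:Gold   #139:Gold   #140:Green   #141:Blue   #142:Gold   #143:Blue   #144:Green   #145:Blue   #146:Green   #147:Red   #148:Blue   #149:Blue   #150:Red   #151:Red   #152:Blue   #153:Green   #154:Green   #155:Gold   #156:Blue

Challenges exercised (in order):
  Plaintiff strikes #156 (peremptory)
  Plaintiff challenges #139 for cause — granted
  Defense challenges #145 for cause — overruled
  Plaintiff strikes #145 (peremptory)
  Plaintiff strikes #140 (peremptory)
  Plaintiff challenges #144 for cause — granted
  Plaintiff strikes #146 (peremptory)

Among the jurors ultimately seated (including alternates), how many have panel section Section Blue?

6

Removed: #139, #140, #144, #145, #146, #156.
Seated (9 incl. alternates): #136, #137, #138, #141, #142, #143, #147, #148, #149.
Of those, in Section Blue: #136, #137, #141, #143, #148, #149 → 6.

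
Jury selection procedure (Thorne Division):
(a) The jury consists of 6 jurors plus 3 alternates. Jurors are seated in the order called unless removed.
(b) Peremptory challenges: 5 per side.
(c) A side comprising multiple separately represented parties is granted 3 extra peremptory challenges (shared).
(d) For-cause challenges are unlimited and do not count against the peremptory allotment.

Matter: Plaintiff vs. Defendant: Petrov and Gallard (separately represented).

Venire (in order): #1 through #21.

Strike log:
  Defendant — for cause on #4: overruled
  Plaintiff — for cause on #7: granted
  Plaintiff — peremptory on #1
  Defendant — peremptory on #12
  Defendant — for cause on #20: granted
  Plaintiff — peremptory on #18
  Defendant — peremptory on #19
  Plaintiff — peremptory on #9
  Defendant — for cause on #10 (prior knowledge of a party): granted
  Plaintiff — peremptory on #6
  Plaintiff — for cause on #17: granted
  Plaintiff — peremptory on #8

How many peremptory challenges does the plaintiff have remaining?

Plaintiff allotment: 5.
Plaintiff peremptories used: #1, #18, #9, #6, #8 — 5 (for-cause on #7, #17 don't count).
Remaining: 5 − 5 = 0.

0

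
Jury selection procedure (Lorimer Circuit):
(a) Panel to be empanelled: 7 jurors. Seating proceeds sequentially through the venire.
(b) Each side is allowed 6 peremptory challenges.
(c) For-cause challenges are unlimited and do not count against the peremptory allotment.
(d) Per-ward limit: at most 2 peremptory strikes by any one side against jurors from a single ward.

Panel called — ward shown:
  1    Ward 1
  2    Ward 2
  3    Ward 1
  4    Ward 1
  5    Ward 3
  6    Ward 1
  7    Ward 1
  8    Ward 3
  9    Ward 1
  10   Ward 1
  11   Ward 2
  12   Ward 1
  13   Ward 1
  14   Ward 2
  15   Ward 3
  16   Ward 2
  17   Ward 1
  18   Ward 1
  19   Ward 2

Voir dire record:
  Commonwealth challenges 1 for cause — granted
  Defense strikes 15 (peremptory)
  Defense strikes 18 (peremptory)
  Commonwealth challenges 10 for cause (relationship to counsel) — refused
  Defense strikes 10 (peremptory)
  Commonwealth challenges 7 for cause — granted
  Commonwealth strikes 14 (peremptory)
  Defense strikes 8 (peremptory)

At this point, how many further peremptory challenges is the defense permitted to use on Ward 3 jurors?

Defense peremptories so far: #15, #18, #10, #8 — 4 of 6 used, 2 left overall.
Against Ward 3: #15, #8 — 2 used; per-ward cap 2 leaves 0.
Binding limit: min(2, 0) = 0.

0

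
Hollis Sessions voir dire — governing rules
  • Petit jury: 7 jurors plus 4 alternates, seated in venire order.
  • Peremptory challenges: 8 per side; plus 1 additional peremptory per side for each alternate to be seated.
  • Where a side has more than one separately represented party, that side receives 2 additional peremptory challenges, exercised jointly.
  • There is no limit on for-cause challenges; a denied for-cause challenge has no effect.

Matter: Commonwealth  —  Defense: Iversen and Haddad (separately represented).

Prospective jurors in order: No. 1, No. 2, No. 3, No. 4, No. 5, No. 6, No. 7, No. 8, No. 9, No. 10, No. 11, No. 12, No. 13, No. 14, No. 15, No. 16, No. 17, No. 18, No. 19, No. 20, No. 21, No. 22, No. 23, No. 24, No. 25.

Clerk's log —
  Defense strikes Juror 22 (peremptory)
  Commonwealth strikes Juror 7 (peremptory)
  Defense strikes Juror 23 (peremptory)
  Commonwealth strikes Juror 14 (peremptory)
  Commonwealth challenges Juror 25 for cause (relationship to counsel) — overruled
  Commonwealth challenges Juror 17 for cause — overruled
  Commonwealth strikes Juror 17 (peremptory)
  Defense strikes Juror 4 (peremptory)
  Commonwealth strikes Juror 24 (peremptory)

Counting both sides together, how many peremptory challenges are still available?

19

Commonwealth allotment: 8 base + 1 × 4 alternates = 12. Defense allotment: 8 base + 1 × 4 alternates + 2 multi-party = 14.
Commonwealth peremptories used: #7, #14, #17, #24 — 4 (for-cause on #25, #17 don't count).
Defense peremptories used: #22, #23, #4 — 3.
Remaining: (12 − 4) + (14 − 3) = 19.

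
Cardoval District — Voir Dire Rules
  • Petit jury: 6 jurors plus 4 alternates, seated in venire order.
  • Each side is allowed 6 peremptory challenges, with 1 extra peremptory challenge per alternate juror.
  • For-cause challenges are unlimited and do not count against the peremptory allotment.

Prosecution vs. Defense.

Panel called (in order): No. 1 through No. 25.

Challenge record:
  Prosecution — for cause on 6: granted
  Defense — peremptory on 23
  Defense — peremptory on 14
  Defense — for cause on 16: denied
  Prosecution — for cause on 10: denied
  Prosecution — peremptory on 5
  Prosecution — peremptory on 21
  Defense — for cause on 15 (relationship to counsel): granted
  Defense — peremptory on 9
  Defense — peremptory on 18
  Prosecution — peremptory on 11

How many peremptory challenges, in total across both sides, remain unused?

13

Prosecution allotment: 6 base + 1 × 4 alternates = 10. Defense allotment: 6 base + 1 × 4 alternates = 10.
Prosecution peremptories used: #5, #21, #11 — 3 (for-cause on #6, #10 don't count).
Defense peremptories used: #23, #14, #9, #18 — 4 (for-cause on #16, #15 don't count).
Remaining: (10 − 3) + (10 − 4) = 13.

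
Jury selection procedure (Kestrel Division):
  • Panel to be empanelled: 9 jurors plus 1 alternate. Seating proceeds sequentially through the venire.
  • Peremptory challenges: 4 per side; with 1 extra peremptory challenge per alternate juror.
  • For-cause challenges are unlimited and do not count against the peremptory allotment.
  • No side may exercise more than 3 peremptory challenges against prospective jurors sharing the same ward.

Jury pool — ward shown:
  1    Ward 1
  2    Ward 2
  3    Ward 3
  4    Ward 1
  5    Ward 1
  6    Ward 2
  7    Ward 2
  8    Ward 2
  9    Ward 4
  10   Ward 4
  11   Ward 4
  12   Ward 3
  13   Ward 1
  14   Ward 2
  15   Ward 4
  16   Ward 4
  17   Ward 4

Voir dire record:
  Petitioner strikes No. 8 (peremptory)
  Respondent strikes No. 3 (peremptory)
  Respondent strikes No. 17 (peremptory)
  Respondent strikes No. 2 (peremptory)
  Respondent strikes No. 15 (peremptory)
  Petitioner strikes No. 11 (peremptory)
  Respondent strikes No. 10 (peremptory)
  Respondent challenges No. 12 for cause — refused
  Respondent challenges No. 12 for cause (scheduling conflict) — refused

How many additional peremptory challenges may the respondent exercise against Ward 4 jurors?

0

Respondent peremptories so far: #3, #17, #2, #15, #10 — 5 of 5 used, 0 left overall.
Against Ward 4: #17, #15, #10 — 3 used; per-ward cap 3 leaves 0.
Binding limit: min(0, 0) = 0.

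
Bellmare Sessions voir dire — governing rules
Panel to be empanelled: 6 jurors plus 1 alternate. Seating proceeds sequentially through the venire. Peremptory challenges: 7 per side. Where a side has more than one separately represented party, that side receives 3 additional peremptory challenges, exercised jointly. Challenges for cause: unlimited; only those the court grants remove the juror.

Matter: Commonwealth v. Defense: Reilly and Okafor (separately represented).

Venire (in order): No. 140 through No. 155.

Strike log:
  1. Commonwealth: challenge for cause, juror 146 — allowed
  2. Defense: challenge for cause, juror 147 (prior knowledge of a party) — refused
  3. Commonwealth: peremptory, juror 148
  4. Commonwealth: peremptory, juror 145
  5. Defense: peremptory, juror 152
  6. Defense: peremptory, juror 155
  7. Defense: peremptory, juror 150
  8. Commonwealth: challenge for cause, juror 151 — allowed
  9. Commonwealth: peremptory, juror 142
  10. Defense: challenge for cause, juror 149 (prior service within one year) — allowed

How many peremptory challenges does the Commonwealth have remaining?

Commonwealth allotment: 7.
Commonwealth peremptories used: #148, #145, #142 — 3 (for-cause on #146, #151 don't count).
Remaining: 7 − 3 = 4.

4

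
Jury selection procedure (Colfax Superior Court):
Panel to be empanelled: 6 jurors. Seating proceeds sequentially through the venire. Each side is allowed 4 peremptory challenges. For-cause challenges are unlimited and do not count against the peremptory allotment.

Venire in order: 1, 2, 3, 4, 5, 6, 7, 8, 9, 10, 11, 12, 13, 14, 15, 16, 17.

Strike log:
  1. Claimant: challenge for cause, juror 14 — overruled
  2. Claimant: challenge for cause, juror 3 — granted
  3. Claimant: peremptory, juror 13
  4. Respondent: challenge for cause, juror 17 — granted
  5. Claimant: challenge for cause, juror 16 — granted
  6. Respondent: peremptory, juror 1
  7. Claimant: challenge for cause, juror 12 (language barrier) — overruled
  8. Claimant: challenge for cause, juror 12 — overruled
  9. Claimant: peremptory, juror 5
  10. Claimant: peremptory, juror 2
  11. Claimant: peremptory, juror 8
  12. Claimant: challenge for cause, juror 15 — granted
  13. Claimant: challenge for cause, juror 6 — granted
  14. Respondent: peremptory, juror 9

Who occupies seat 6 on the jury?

14

Removed: #1, #2, #3, #5, #6, #8, #9, #13, #15, #16, #17. (#12, #14 stay — for-cause denied.)
Filling seats in venire order through position 6: #4, #7, #10, #11, #12, #14.
So seat 6 is #14.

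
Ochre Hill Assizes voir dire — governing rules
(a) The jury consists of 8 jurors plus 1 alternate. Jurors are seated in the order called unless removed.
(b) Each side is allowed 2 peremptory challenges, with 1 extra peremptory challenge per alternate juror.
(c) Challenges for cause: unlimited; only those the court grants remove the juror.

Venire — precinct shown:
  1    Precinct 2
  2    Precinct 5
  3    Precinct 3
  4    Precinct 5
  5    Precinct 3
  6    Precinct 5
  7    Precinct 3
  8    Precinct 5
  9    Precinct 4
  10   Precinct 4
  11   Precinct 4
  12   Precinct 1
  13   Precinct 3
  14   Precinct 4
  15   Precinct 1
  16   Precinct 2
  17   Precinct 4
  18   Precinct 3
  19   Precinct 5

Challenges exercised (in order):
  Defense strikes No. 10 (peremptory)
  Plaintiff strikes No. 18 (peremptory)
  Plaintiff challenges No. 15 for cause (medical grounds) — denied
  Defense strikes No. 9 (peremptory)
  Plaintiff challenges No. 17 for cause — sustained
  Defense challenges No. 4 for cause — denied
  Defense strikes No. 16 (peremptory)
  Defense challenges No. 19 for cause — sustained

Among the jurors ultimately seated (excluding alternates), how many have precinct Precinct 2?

Removed: #9, #10, #16, #17, #18, #19.
Seated jurors 1–8: #1, #2, #3, #4, #5, #6, #7, #8 (alternates #11 not counted).
Of those, in Precinct 2: #1 → 1.

1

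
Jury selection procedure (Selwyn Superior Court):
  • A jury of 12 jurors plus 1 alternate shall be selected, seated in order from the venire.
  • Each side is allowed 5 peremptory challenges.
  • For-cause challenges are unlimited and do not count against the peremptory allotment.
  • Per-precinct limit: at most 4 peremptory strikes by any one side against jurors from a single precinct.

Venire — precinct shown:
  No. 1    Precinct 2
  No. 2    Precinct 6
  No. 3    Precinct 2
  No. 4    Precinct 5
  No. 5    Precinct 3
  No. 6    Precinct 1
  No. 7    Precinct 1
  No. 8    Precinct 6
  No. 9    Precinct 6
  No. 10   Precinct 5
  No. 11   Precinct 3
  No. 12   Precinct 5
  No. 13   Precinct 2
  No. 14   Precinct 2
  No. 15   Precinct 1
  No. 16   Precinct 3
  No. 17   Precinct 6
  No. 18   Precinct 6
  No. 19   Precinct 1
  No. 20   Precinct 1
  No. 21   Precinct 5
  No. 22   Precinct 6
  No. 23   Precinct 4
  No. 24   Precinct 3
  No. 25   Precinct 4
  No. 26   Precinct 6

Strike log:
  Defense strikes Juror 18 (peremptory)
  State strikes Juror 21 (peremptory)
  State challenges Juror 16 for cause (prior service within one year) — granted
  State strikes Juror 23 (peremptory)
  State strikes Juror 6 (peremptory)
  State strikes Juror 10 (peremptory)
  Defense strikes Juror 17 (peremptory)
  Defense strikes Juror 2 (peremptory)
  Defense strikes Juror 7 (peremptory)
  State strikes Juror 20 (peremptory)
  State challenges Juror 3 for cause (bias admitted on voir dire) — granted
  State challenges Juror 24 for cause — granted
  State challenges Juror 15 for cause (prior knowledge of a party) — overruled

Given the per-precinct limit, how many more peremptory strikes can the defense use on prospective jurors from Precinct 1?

Defense peremptories so far: #18, #17, #2, #7 — 4 of 5 used, 1 left overall.
Against Precinct 1: #7 — 1 used; per-precinct cap 4 leaves 3.
Binding limit: min(1, 3) = 1.

1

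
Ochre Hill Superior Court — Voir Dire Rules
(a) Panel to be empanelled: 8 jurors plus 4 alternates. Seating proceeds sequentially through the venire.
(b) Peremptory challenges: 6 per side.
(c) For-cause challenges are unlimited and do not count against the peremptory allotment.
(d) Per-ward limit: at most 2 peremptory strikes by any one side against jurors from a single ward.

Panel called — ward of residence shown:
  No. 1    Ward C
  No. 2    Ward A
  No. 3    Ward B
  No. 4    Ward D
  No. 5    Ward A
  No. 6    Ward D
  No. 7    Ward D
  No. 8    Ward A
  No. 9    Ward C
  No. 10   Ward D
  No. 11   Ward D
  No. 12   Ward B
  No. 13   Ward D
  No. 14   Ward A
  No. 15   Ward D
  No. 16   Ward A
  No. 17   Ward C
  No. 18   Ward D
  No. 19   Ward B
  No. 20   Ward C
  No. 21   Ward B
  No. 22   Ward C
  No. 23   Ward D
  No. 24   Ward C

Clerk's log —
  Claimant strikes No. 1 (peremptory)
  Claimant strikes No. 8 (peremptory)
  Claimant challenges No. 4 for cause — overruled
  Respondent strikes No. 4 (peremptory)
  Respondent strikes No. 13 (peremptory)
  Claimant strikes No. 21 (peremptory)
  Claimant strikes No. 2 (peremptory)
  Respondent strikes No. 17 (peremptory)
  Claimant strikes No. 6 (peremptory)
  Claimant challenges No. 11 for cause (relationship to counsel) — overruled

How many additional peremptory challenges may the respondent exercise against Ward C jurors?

Respondent peremptories so far: #4, #13, #17 — 3 of 6 used, 3 left overall.
Against Ward C: #17 — 1 used; per-ward cap 2 leaves 1.
Binding limit: min(3, 1) = 1.

1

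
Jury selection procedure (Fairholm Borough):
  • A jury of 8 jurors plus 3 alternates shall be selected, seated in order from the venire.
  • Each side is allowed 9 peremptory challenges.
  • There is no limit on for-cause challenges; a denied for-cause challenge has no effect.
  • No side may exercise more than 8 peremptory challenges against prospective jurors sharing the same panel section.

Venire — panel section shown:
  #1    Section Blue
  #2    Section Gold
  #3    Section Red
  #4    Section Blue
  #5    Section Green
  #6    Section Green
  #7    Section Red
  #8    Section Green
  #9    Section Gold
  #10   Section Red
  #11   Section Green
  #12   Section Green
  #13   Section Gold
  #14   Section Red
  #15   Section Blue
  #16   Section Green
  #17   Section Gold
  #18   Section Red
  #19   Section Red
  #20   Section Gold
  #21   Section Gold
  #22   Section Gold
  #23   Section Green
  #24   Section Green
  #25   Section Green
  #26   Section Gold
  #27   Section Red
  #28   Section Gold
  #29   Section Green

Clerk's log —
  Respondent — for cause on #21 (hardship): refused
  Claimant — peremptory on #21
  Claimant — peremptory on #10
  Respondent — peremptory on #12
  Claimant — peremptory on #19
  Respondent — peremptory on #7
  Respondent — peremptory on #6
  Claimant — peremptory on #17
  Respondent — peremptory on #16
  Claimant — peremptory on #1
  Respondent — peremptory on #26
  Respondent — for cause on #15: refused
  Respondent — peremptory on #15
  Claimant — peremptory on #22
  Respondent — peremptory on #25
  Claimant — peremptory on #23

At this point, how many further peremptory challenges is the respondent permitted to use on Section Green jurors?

Respondent peremptories so far: #12, #7, #6, #16, #26, #15, #25 — 7 of 9 used, 2 left overall.
Against Section Green: #12, #6, #16, #25 — 4 used; per-section cap 8 leaves 4.
Binding limit: min(2, 4) = 2.

2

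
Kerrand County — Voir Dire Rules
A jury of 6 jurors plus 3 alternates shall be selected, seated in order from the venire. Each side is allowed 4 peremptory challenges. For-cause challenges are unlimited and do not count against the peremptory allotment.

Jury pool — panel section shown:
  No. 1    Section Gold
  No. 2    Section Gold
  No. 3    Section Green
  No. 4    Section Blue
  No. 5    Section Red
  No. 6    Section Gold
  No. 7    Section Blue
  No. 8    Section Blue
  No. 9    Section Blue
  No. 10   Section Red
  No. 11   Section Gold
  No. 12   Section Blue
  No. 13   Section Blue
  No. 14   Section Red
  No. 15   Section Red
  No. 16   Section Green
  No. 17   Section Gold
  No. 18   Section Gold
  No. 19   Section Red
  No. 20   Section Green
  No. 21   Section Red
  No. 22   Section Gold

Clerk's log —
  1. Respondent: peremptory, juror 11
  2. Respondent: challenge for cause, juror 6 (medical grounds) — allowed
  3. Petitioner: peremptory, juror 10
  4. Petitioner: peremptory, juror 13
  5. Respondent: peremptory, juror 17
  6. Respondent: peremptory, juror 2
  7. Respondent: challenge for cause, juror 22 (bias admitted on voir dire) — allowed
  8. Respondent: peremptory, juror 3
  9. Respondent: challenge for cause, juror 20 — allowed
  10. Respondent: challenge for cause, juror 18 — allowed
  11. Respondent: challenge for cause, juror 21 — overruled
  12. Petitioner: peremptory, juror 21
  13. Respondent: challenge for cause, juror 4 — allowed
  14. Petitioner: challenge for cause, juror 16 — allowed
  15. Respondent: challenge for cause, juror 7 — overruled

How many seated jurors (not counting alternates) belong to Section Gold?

Removed: #2, #3, #4, #6, #10, #11, #13, #16, #17, #18, #20, #21, #22.
Seated jurors 1–6: #1, #5, #7, #8, #9, #12 (alternates #14, #15, #19 not counted).
Of those, in Section Gold: #1 → 1.

1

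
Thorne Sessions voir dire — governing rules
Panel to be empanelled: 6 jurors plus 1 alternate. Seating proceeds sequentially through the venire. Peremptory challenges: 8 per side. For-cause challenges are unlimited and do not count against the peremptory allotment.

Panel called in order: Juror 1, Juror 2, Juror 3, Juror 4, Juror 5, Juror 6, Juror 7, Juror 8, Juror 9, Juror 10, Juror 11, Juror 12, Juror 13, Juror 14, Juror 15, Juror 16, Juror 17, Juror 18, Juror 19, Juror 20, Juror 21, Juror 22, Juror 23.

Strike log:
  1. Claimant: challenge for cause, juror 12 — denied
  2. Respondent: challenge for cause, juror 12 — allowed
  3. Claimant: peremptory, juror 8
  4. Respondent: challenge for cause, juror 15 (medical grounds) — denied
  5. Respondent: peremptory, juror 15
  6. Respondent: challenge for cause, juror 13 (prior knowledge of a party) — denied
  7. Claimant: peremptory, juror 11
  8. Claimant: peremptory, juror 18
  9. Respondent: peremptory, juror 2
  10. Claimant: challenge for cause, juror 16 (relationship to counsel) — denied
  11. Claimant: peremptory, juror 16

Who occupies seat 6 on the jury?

7

Removed: #2, #8, #11, #12, #15, #16, #18. (#13 stays — for-cause denied.)
Seating in order: seats 1–6 → #1, #3, #4, #5, #6, #7; alternates → #9.
So seat 6 is #7.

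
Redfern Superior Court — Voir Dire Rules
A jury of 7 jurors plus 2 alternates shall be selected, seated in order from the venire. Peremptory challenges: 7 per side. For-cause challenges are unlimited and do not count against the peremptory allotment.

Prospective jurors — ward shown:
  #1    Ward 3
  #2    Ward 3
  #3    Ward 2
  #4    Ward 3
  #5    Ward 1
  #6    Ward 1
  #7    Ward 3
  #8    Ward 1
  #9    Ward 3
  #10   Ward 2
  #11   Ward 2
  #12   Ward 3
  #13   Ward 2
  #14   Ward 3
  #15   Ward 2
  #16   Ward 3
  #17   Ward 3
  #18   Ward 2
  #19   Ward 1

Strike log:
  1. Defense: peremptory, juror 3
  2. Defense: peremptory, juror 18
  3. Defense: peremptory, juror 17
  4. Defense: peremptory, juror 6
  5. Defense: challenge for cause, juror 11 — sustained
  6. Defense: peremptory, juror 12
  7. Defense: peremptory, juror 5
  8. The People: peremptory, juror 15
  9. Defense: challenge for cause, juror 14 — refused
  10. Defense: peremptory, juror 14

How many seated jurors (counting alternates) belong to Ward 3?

Removed: #3, #5, #6, #11, #12, #14, #15, #17, #18.
Seated (9 incl. alternates): #1, #2, #4, #7, #8, #9, #10, #13, #16.
Of those, in Ward 3: #1, #2, #4, #7, #9, #16 → 6.

6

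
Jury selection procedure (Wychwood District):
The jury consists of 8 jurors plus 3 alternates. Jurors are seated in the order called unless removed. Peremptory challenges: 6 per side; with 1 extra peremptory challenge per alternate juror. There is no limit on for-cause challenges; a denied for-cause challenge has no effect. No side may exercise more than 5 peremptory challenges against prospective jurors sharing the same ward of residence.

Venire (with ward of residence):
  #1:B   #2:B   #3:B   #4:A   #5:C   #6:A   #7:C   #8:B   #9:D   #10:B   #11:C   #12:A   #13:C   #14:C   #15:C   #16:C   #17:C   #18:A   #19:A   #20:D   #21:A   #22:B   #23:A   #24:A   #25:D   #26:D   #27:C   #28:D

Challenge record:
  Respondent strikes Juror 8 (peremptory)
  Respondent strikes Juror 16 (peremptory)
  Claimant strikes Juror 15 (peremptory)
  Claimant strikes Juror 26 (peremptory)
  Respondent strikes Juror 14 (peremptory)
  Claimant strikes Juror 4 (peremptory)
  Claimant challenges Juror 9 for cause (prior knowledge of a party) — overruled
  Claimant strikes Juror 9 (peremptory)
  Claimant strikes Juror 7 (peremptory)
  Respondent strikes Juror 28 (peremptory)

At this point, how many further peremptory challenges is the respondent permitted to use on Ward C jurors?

Respondent peremptories so far: #8, #16, #14, #28 — 4 of 9 used, 5 left overall.
Against Ward C: #16, #14 — 2 used; per-ward cap 5 leaves 3.
Binding limit: min(5, 3) = 3.

3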